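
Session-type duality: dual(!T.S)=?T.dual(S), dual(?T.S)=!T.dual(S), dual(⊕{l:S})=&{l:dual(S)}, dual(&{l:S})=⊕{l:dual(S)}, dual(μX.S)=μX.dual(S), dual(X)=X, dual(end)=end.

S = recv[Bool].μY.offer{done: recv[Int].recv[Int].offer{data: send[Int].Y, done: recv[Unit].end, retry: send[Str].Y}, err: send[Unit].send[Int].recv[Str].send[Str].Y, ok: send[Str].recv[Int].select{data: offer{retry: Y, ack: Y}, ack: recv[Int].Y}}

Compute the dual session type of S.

recv[Bool] ↦ send[Bool]
  μY ↦ μY  (μ self-dual)
    offer{done,err,ok} ↦ select{done,err,ok}  (external→internal)
      [done]
        recv[Int] ↦ send[Int]
          recv[Int] ↦ send[Int]
            offer{data,done,retry} ↦ select{data,done,retry}  (external→internal)
              [data]
                send[Int] ↦ recv[Int]
                  dual(Y) = Y
              [done]
                recv[Unit] ↦ send[Unit]
                  dual(end) = end
              [retry]
                send[Str] ↦ recv[Str]
                  dual(Y) = Y
      [err]
        send[Unit] ↦ recv[Unit]
          send[Int] ↦ recv[Int]
            recv[Str] ↦ send[Str]
              send[Str] ↦ recv[Str]
                dual(Y) = Y
      [ok]
        send[Str] ↦ recv[Str]
          recv[Int] ↦ send[Int]
            select{data,ack} ↦ offer{data,ack}  (internal→external)
              [data]
                offer{retry,ack} ↦ select{retry,ack}  (external→internal)
                  [retry]
                    dual(Y) = Y
                  [ack]
                    dual(Y) = Y
              [ack]
                recv[Int] ↦ send[Int]
                  dual(Y) = Y

send[Bool].μY.select{done: send[Int].send[Int].select{data: recv[Int].Y, done: send[Unit].end, retry: recv[Str].Y}, err: recv[Unit].recv[Int].send[Str].recv[Str].Y, ok: recv[Str].send[Int].offer{data: select{retry: Y, ack: Y}, ack: send[Int].Y}}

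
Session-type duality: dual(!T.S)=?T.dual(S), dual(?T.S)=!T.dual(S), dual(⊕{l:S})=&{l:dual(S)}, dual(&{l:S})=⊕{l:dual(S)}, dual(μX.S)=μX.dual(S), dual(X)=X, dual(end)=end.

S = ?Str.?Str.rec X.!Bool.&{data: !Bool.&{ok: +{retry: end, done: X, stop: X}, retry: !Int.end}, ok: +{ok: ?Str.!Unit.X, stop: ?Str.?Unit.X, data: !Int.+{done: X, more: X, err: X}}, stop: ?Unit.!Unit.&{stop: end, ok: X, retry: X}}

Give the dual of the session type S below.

!Str.!Str.rec X.?Bool.+{data: ?Bool.+{ok: &{retry: end, done: X, stop: X}, retry: ?Int.end}, ok: &{ok: !Str.?Unit.X, stop: !Str.!Unit.X, data: ?Int.&{done: X, more: X, err: X}}, stop: !Unit.?Unit.+{stop: end, ok: X, retry: X}}

?Str ↦ !Str
  ?Str ↦ !Str
    rec X ↦ rec X  (μ self-dual)
      !Bool ↦ ?Bool
        &{data,ok,stop} ↦ +{data,ok,stop}  (&→⊕)
          [data]
            !Bool ↦ ?Bool
              &{ok,retry} ↦ +{ok,retry}  (&→⊕)
                [ok]
                  +{retry,done,stop} ↦ &{retry,done,stop}  (internal→external)
                    [retry]
                      dual(end) = end
                    [done]
                      dual(X) = X
                    [stop]
                      dual(X) = X
                [retry]
                  !Int ↦ ?Int
                    dual(end) = end
          [ok]
            +{ok,stop,data} ↦ &{ok,stop,data}  (internal→external)
              [ok]
                ?Str ↦ !Str
                  !Unit ↦ ?Unit
                    dual(X) = X
              [stop]
                ?Str ↦ !Str
                  ?Unit ↦ !Unit
                    dual(X) = X
              [data]
                !Int ↦ ?Int
                  +{done,more,err} ↦ &{done,more,err}  (internal→external)
                    [done]
                      dual(X) = X
                    [more]
                      dual(X) = X
                    [err]
                      dual(X) = X
          [stop]
            ?Unit ↦ !Unit
              !Unit ↦ ?Unit
                &{stop,ok,retry} ↦ +{stop,ok,retry}  (&→⊕)
                  [stop]
                    dual(end) = end
                  [ok]
                    dual(X) = X
                  [retry]
                    dual(X) = X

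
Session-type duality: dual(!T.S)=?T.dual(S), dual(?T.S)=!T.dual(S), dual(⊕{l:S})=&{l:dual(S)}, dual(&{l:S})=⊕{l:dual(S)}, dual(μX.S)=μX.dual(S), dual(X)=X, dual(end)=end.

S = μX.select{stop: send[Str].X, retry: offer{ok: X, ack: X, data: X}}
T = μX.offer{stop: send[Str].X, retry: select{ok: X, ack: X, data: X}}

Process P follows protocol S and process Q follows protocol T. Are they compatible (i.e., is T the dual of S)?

NO

μX | μX  match (binder kept)
  select{stop,retry} | offer{stop,retry}  match label sets agree
    [stop]
      send[Str] | send[Str]  ✗ same direction on both sides — not dual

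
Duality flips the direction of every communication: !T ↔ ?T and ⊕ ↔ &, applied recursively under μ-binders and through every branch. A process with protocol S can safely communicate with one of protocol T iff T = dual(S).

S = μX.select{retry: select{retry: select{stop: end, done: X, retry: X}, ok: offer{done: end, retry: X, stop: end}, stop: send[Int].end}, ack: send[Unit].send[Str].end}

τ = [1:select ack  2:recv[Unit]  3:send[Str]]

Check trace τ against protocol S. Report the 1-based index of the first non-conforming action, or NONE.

@1 select ack  ok  cont: send[Unit].send[Str].end
@2 got recv[Unit], protocol expects send[Unit]  ✗

2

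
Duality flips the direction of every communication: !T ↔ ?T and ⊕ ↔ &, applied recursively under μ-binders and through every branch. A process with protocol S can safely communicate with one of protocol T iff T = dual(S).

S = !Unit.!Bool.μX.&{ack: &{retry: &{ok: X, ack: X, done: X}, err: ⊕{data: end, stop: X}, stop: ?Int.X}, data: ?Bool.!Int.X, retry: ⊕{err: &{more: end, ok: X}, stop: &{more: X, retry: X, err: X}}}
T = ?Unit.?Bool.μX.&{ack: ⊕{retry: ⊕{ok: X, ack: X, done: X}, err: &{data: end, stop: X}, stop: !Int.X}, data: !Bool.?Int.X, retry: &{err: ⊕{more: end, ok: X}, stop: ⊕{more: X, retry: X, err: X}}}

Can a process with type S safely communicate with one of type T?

NO

!Unit vs ?Unit  match
  !Bool vs ?Bool  match
    μX vs μX  match (μ self-dual)
      &{ack,data,retry} vs &{ack,data,retry}  ✗ choice polarity not flipped — not dual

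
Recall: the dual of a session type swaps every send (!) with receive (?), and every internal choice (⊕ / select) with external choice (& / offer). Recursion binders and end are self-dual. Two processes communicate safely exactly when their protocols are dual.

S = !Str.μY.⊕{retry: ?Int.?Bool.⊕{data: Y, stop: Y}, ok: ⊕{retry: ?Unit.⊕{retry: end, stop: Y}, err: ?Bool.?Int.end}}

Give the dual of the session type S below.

?Str.μY.&{retry: !Int.!Bool.&{data: Y, stop: Y}, ok: &{retry: !Unit.&{retry: end, stop: Y}, err: !Bool.!Int.end}}

!Str → ?Str
  μY → μY  (μ self-dual)
    ⊕{retry,ok} → &{retry,ok}  (internal→external)
      • retry:
        ?Int → !Int
          ?Bool → !Bool
            ⊕{data,stop} → &{data,stop}  (internal→external)
              • data:
                Y self-dual
              • stop:
                Y self-dual
      • ok:
        ⊕{retry,err} → &{retry,err}  (internal→external)
          • retry:
            ?Unit → !Unit
              ⊕{retry,stop} → &{retry,stop}  (internal→external)
                • retry:
                  end self-dual
                • stop:
                  Y self-dual
          • err:
            ?Bool → !Bool
              ?Int → !Int
                end self-dual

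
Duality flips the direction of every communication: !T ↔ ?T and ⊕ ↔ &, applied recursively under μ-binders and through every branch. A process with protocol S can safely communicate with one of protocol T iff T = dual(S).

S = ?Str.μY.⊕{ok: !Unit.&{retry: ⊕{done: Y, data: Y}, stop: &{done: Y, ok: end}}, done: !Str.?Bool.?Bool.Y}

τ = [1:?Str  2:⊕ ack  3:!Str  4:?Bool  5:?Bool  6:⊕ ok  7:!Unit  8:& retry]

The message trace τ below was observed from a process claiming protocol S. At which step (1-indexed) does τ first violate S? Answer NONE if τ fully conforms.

[1] ?Str  ✓  cont: μY.…
[2] got ⊕ ack, protocol expects ⊕ ok or ⊕ done  ✗

2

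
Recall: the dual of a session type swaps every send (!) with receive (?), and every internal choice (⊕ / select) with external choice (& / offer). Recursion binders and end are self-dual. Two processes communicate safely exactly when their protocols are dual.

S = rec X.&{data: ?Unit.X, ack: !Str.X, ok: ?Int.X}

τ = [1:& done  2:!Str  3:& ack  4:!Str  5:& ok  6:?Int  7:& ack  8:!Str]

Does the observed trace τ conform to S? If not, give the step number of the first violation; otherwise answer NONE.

1

@1 got & done, protocol expects & data or & ack or & ok  ✗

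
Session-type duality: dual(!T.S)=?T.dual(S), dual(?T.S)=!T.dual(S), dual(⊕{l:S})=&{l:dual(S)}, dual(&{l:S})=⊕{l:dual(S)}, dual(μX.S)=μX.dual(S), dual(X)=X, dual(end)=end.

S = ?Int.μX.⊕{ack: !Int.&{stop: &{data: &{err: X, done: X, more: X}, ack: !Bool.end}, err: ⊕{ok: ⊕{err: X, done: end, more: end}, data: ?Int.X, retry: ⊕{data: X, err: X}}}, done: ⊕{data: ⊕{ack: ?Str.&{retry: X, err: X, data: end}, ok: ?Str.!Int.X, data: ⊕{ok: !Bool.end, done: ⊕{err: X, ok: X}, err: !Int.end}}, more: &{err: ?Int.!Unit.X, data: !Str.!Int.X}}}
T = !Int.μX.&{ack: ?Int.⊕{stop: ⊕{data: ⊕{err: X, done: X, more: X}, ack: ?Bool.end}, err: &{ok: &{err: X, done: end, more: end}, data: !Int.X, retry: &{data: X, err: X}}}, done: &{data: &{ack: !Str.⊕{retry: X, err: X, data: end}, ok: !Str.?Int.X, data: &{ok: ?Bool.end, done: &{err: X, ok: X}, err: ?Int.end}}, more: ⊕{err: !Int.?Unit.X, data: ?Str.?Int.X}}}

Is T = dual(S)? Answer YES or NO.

YES

?Int | !Int  ok
  μX | μX  ok (binder kept)
    ⊕{ack,done} | &{ack,done}  ok labels match
      • ack:
        !Int | ?Int  ok
          &{stop,err} | ⊕{stop,err}  ok labels match
            • stop:
              &{data,ack} | ⊕{data,ack}  ok labels match
                • data:
                  &{err,done,more} | ⊕{err,done,more}  ok labels match
                    • err:
                      X | X  ok
                    • done:
                      X | X  ok
                    • more:
                      X | X  ok
                • ack:
                  !Bool | ?Bool  ok
                    end | end  ok
            • err:
              ⊕{ok,data,retry} | &{ok,data,retry}  ok labels match
                • ok:
                  ⊕{err,done,more} | &{err,done,more}  ok labels match
                    • err:
                      X | X  ok
                    • done:
                      end | end  ok
                    • more:
                      end | end  ok
                • data:
                  ?Int | !Int  ok
                    X | X  ok
                • retry:
                  ⊕{data,err} | &{data,err}  ok labels match
                    • data:
                      X | X  ok
                    • err:
                      X | X  ok
      • done:
        ⊕{data,more} | &{data,more}  ok labels match
          • data:
            ⊕{ack,ok,data} | &{ack,ok,data}  ok labels match
              • ack:
                ?Str | !Str  ok
                  &{retry,err,data} | ⊕{retry,err,data}  ok labels match
                    • retry:
                      X | X  ok
                    • err:
                      X | X  ok
                    • data:
                      end | end  ok
              • ok:
                ?Str | !Str  ok
                  !Int | ?Int  ok
                    X | X  ok
              • data:
                ⊕{ok,done,err} | &{ok,done,err}  ok labels match
                  • ok:
                    !Bool | ?Bool  ok
                      end | end  ok
                  • done:
                    ⊕{err,ok} | &{err,ok}  ok labels match
                      • err:
                        X | X  ok
                      • ok:
                        X | X  ok
                  • err:
                    !Int | ?Int  ok
                      end | end  ok
          • more:
            &{err,data} | ⊕{err,data}  ok labels match
              • err:
                ?Int | !Int  ok
                  !Unit | ?Unit  ok
                    X | X  ok
              • data:
                !Str | ?Str  ok
                  !Int | ?Int  ok
                    X | X  ok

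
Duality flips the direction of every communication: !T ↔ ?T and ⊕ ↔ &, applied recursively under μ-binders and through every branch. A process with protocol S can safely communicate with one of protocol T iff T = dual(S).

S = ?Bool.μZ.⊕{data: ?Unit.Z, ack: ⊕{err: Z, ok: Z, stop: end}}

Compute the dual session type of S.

?Bool → !Bool
  μZ → μZ  (μ self-dual)
    ⊕{data,ack} → &{data,ack}  (select→offer)
      case data:
        ?Unit → !Unit
          dual(Z) = Z
      case ack:
        ⊕{err,ok,stop} → &{err,ok,stop}  (select→offer)
          case err:
            dual(Z) = Z
          case ok:
            dual(Z) = Z
          case stop:
            dual(end) = end

!Bool.μZ.&{data: !Unit.Z, ack: &{err: Z, ok: Z, stop: end}}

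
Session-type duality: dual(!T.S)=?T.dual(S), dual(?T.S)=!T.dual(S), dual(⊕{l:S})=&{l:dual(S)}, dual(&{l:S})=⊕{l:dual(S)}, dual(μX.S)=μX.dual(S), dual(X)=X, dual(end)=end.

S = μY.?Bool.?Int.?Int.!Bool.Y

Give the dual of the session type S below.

μY = μY  (μ self-dual)
  ?Bool = !Bool
    ?Int = !Int
      ?Int = !Int
        !Bool = ?Bool
          Y ↦ Y

μY.!Bool.!Int.!Int.?Bool.Y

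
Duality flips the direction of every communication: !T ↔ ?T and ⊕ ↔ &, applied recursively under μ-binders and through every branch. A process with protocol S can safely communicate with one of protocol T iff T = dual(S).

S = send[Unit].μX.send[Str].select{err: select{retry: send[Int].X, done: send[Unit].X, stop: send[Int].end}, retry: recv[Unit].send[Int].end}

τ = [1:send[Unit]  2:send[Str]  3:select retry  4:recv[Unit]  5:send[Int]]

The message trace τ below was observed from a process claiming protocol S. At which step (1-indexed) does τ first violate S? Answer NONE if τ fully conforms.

step 1: send[Unit]  ok  residual = μX.…
step 2: send[Str]  ok  residual = select{err: select{retry: send[Int].μX.…, done: send[Unit].μX.…, stop: send[Int].end}, retry: recv[Unit].send[Int].end}
step 3: select retry  ok  residual = recv[Unit].send[Int].end
step 4: recv[Unit]  ok  residual = send[Int].end
step 5: send[Int]  ok  residual = end
all 5 steps conform

NONE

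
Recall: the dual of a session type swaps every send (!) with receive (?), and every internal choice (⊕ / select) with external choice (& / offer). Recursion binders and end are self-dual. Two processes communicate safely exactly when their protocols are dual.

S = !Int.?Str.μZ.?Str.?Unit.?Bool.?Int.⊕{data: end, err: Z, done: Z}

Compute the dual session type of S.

!Int → ?Int
  ?Str → !Str
    μZ → μZ  (rec unchanged)
      ?Str → !Str
        ?Unit → !Unit
          ?Bool → !Bool
            ?Int → !Int
              ⊕{data,err,done} → &{data,err,done}  (⊕→&)
                • data:
                  dual(end) = end
                • err:
                  dual(Z) = Z
                • done:
                  dual(Z) = Z

?Int.!Str.μZ.!Str.!Unit.!Bool.!Int.&{data: end, err: Z, done: Z}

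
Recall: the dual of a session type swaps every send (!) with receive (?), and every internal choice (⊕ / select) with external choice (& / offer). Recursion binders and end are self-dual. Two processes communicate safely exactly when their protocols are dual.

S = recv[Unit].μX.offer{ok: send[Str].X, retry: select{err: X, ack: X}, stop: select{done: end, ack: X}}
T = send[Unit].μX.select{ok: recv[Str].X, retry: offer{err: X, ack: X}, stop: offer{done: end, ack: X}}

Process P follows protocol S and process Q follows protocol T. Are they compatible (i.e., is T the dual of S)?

recv[Unit] ‖ send[Unit]  match
  μX ‖ μX  match (μ self-dual)
    offer{ok,retry,stop} ‖ select{ok,retry,stop}  match same labels
      case ok:
        send[Str] ‖ recv[Str]  match
          X ‖ X  match
      case retry:
        select{err,ack} ‖ offer{err,ack}  match same labels
          case err:
            X ‖ X  match
          case ack:
            X ‖ X  match
      case stop:
        select{done,ack} ‖ offer{done,ack}  match same labels
          case done:
            end ‖ end  match
          case ack:
            X ‖ X  match

YES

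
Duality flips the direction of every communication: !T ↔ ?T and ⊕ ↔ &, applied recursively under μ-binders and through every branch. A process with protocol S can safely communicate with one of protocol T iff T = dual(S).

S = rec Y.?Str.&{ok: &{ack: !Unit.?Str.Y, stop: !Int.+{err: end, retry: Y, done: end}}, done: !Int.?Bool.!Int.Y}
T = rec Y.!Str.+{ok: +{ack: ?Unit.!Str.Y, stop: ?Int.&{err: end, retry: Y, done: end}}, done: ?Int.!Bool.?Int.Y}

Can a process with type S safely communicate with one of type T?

YES

rec Y | rec Y  match (rec unchanged)
  ?Str | !Str  match
    &{ok,done} | +{ok,done}  match same labels
      • ok:
        &{ack,stop} | +{ack,stop}  match same labels
          • ack:
            !Unit | ?Unit  match
              ?Str | !Str  match
                Y | Y  match
          • stop:
            !Int | ?Int  match
              +{err,retry,done} | &{err,retry,done}  match same labels
                • err:
                  end | end  match
                • retry:
                  Y | Y  match
                • done:
                  end | end  match
      • done:
        !Int | ?Int  match
          ?Bool | !Bool  match
            !Int | ?Int  match
              Y | Y  match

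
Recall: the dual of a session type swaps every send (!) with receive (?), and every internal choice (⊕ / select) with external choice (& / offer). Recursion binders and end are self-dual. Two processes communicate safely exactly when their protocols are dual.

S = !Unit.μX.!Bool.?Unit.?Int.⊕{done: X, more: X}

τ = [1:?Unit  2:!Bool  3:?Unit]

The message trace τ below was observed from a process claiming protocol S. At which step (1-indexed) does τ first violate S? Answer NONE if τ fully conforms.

step 1: got ?Unit, protocol expects !Unit  ✗

1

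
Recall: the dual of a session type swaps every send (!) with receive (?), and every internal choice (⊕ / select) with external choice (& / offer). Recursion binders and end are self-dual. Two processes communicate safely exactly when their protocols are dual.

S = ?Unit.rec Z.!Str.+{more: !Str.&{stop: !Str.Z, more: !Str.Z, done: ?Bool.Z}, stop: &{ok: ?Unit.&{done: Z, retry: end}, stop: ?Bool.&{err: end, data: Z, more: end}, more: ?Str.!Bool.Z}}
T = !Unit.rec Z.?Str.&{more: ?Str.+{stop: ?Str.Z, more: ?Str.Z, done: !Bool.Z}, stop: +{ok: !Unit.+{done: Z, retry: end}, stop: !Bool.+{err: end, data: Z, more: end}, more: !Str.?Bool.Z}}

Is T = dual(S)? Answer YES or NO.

YES

?Unit ‖ !Unit  ok
  rec Z ‖ rec Z  ok (μ self-dual)
    !Str ‖ ?Str  ok
      +{more,stop} ‖ &{more,stop}  ok label sets agree
        [more]
          !Str ‖ ?Str  ok
            &{stop,more,done} ‖ +{stop,more,done}  ok label sets agree
              [stop]
                !Str ‖ ?Str  ok
                  Z ‖ Z  ok
              [more]
                !Str ‖ ?Str  ok
                  Z ‖ Z  ok
              [done]
                ?Bool ‖ !Bool  ok
                  Z ‖ Z  ok
        [stop]
          &{ok,stop,more} ‖ +{ok,stop,more}  ok label sets agree
            [ok]
              ?Unit ‖ !Unit  ok
                &{done,retry} ‖ +{done,retry}  ok label sets agree
                  [done]
                    Z ‖ Z  ok
                  [retry]
                    end ‖ end  ok
            [stop]
              ?Bool ‖ !Bool  ok
                &{err,data,more} ‖ +{err,data,more}  ok label sets agree
                  [err]
                    end ‖ end  ok
                  [data]
                    Z ‖ Z  ok
                  [more]
                    end ‖ end  ok
            [more]
              ?Str ‖ !Str  ok
                !Bool ‖ ?Bool  ok
                  Z ‖ Z  ok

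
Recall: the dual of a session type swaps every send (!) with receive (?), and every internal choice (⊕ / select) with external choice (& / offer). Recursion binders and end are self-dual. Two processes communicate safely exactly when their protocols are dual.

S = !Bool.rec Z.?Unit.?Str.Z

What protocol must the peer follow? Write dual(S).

!Bool ↦ ?Bool
  rec Z ↦ rec Z  (μ self-dual)
    ?Unit ↦ !Unit
      ?Str ↦ !Str
        Z ↦ Z

?Bool.rec Z.!Unit.!Str.Z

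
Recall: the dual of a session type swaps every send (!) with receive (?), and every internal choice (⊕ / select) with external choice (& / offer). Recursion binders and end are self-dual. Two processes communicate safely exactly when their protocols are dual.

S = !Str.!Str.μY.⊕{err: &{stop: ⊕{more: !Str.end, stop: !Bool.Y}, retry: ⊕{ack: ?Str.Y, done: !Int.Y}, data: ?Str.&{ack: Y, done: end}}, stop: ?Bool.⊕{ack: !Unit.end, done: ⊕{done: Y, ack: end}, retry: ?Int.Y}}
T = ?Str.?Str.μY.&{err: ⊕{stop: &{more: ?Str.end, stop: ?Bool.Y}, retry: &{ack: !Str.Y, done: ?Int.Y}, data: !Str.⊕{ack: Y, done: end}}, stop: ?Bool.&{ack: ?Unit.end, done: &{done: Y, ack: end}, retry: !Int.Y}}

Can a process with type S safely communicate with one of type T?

!Str | ?Str  ✓
  !Str | ?Str  ✓
    μY | μY  ✓ (rec unchanged)
      ⊕{err,stop} | &{err,stop}  ✓ same labels
        • err:
          &{stop,retry,data} | ⊕{stop,retry,data}  ✓ same labels
            • stop:
              ⊕{more,stop} | &{more,stop}  ✓ same labels
                • more:
                  !Str | ?Str  ✓
                    end | end  ✓
                • stop:
                  !Bool | ?Bool  ✓
                    Y | Y  ✓
            • retry:
              ⊕{ack,done} | &{ack,done}  ✓ same labels
                • ack:
                  ?Str | !Str  ✓
                    Y | Y  ✓
                • done:
                  !Int | ?Int  ✓
                    Y | Y  ✓
            • data:
              ?Str | !Str  ✓
                &{ack,done} | ⊕{ack,done}  ✓ same labels
                  • ack:
                    Y | Y  ✓
                  • done:
                    end | end  ✓
        • stop:
          ?Bool | ?Bool  ✗ same direction on both sides — not dual

NO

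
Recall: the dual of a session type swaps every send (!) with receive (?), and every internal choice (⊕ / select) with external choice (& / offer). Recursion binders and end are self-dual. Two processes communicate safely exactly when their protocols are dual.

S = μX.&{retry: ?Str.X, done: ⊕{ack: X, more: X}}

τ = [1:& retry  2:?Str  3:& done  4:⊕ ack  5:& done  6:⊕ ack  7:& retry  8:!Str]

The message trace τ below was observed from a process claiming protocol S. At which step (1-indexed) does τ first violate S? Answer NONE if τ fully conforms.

8

[1] & retry  ✓  now at ?Str.μX.…
[2] ?Str  ✓  now at μX.…
[3] & done  ✓  now at ⊕{ack: μX.…, more: μX.…}
[4] ⊕ ack  ✓  now at μX.…
[5] & done  ✓  now at ⊕{ack: μX.…, more: μX.…}
[6] ⊕ ack  ✓  now at μX.…
[7] & retry  ✓  now at ?Str.μX.…
[8] got !Str, protocol expects ?Str  ✗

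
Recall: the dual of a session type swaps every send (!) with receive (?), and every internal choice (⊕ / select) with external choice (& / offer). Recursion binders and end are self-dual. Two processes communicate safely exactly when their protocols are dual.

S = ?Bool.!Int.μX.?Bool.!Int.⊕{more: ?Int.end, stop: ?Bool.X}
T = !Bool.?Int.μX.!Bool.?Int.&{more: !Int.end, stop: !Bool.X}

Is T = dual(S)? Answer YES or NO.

YES

?Bool vs !Bool  ✓
  !Int vs ?Int  ✓
    μX vs μX  ✓ (binder kept)
      ?Bool vs !Bool  ✓
        !Int vs ?Int  ✓
          ⊕{more,stop} vs &{more,stop}  ✓ labels match
            [more]
              ?Int vs !Int  ✓
                end vs end  ✓
            [stop]
              ?Bool vs !Bool  ✓
                X vs X  ✓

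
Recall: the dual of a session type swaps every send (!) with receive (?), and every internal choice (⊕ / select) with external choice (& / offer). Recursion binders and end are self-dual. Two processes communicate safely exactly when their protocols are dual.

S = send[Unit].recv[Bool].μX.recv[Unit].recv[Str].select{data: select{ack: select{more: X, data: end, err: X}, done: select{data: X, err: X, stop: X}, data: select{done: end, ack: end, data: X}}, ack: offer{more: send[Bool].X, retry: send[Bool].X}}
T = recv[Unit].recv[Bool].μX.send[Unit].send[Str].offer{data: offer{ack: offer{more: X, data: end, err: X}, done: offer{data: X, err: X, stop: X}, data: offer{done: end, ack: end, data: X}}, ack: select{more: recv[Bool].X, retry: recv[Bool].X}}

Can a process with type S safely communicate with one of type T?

NO

send[Unit] ‖ recv[Unit]  ✓
  recv[Bool] ‖ recv[Bool]  ✗ same direction on both sides — not dual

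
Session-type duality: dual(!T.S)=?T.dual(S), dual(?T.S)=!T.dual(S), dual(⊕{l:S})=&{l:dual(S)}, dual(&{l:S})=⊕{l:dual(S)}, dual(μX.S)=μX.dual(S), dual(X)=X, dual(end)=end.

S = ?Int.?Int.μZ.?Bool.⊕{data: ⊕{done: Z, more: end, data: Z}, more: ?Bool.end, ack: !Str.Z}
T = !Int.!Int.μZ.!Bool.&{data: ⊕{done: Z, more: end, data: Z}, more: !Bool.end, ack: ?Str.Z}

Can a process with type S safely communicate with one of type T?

NO

?Int ‖ !Int  ✓
  ?Int ‖ !Int  ✓
    μZ ‖ μZ  ✓ (rec unchanged)
      ?Bool ‖ !Bool  ✓
        ⊕{data,more,ack} ‖ &{data,more,ack}  ✓ label sets agree
          • data:
            ⊕{done,more,data} ‖ ⊕{done,more,data}  ✗ choice polarity not flipped — not dual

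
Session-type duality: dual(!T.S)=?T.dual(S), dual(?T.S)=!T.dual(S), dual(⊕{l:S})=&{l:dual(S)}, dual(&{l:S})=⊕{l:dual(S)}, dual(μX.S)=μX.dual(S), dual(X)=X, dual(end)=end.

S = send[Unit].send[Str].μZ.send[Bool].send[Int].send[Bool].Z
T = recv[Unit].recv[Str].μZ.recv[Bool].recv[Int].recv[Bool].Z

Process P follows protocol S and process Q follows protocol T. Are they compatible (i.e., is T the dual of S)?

send[Unit] ‖ recv[Unit]  ok
  send[Str] ‖ recv[Str]  ok
    μZ ‖ μZ  ok (μ self-dual)
      send[Bool] ‖ recv[Bool]  ok
        send[Int] ‖ recv[Int]  ok
          send[Bool] ‖ recv[Bool]  ok
            Z ‖ Z  ok

YES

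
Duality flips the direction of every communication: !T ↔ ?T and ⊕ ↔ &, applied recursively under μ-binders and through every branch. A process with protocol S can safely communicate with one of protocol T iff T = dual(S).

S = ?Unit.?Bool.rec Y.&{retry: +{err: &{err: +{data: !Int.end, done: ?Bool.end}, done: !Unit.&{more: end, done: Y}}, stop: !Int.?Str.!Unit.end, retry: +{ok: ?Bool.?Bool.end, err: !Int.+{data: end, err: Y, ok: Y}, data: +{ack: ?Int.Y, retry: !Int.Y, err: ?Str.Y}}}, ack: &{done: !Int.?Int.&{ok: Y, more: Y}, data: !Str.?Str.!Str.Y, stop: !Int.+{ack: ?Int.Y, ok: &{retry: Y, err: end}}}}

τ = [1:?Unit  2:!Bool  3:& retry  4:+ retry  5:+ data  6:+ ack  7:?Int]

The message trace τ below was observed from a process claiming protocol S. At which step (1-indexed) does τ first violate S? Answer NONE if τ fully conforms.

step 1: ?Unit  ✓  cont: ?Bool.rec Y.…
step 2: got !Bool, protocol expects ?Bool  ✗

2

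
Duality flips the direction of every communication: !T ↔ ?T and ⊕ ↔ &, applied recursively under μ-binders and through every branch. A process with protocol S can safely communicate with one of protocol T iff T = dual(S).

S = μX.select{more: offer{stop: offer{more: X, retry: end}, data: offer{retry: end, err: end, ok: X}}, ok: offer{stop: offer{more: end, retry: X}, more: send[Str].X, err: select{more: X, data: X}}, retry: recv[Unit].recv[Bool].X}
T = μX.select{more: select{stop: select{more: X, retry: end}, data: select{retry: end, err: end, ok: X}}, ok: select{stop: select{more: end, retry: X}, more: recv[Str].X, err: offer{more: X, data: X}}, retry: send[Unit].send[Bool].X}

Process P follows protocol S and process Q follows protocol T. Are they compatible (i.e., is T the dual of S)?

NO

μX | μX  match (rec unchanged)
  select{more,ok,retry} | select{more,ok,retry}  ✗ choice polarity not flipped — not dual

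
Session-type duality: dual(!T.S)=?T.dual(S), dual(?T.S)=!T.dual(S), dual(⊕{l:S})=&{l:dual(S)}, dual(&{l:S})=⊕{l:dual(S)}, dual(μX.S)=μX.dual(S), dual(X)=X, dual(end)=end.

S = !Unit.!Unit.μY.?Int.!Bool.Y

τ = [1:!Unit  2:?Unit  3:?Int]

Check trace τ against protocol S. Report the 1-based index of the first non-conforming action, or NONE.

2

[1] !Unit  ✓  now at !Unit.μY.…
[2] got ?Unit, protocol expects !Unit  ✗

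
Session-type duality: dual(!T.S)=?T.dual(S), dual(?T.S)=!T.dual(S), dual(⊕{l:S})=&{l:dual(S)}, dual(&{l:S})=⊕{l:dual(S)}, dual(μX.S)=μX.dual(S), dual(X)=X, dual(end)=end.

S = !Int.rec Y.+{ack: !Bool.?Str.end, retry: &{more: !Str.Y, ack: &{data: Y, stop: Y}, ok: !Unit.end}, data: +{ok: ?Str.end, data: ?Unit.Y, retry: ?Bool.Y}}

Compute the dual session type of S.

!Int → ?Int
  rec Y → rec Y  (rec unchanged)
    +{ack,retry,data} → &{ack,retry,data}  (select→offer)
      case ack:
        !Bool → ?Bool
          ?Str → !Str
            dual(end) = end
      case retry:
        &{more,ack,ok} → +{more,ack,ok}  (offer→select)
          case more:
            !Str → ?Str
              dual(Y) = Y
          case ack:
            &{data,stop} → +{data,stop}  (offer→select)
              case data:
                dual(Y) = Y
              case stop:
                dual(Y) = Y
          case ok:
            !Unit → ?Unit
              dual(end) = end
      case data:
        +{ok,data,retry} → &{ok,data,retry}  (select→offer)
          case ok:
            ?Str → !Str
              dual(end) = end
          case data:
            ?Unit → !Unit
              dual(Y) = Y
          case retry:
            ?Bool → !Bool
              dual(Y) = Y

?Int.rec Y.&{ack: ?Bool.!Str.end, retry: +{more: ?Str.Y, ack: +{data: Y, stop: Y}, ok: ?Unit.end}, data: &{ok: !Str.end, data: !Unit.Y, retry: !Bool.Y}}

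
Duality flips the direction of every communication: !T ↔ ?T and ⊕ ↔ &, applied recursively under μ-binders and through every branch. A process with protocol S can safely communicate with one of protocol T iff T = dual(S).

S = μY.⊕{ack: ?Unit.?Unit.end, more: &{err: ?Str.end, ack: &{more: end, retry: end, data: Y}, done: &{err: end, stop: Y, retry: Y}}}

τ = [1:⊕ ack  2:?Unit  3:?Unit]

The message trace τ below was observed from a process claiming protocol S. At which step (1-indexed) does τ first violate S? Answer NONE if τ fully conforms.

NONE

[1] ⊕ ack  ok  now at ?Unit.?Unit.end
[2] ?Unit  ok  now at ?Unit.end
[3] ?Unit  ok  now at end
all 3 steps conform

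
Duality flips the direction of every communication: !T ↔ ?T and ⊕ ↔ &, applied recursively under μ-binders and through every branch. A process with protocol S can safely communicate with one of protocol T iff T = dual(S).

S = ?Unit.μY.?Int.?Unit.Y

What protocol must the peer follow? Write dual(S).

?Unit ↦ !Unit
  μY ↦ μY  (binder kept)
    ?Int ↦ !Int
      ?Unit ↦ !Unit
        dual(Y) = Y

!Unit.μY.!Int.!Unit.Y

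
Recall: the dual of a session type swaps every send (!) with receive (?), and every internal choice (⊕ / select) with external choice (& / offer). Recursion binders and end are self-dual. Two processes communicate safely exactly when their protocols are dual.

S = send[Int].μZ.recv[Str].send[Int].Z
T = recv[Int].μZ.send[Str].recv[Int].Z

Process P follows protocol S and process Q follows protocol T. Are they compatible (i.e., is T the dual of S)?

YES

send[Int] vs recv[Int]  ✓
  μZ vs μZ  ✓ (rec unchanged)
    recv[Str] vs send[Str]  ✓
      send[Int] vs recv[Int]  ✓
        Z vs Z  ✓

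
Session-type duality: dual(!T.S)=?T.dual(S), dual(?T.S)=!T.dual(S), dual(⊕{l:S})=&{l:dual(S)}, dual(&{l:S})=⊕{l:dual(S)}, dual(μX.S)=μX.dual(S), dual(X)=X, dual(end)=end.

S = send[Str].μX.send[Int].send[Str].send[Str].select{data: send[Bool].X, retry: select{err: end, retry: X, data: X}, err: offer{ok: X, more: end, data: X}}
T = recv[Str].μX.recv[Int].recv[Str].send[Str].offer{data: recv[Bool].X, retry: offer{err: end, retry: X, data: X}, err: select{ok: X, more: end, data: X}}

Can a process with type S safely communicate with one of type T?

NO

send[Str] ‖ recv[Str]  match
  μX ‖ μX  match (binder kept)
    send[Int] ‖ recv[Int]  match
      send[Str] ‖ recv[Str]  match
        send[Str] ‖ send[Str]  ✗ same direction on both sides — not dual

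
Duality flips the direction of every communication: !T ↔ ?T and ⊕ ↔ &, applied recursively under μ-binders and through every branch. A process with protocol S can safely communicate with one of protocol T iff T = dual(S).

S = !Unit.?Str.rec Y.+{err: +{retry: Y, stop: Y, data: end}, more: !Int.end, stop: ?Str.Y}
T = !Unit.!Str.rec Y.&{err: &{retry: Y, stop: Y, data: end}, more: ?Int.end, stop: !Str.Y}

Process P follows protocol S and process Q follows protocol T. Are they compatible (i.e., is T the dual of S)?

NO

!Unit | !Unit  ✗ same direction on both sides — not dual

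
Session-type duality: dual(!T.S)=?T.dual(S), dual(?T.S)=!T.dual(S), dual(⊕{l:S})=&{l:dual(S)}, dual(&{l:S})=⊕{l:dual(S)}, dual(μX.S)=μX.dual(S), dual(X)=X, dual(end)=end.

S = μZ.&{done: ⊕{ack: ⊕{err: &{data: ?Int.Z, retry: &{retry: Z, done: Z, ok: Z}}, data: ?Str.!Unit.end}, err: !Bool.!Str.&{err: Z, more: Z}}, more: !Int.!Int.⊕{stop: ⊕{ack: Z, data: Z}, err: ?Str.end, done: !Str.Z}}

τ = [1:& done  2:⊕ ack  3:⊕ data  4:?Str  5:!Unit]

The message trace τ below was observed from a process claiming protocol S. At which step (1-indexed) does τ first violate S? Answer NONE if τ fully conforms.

[1] & done  ok  residual = ⊕{ack: ⊕{err: &{data: ?Int.μZ.…, retry: &{retry: μZ.…, done: μZ.…, ok: μZ.…}}, data: ?Str.!Unit.end}, err: !Bool.!Str.&{err: μZ.…, more: μZ.…}}
[2] ⊕ ack  ok  residual = ⊕{err: &{data: ?Int.μZ.…, retry: &{retry: μZ.…, done: μZ.…, ok: μZ.…}}, data: ?Str.!Unit.end}
[3] ⊕ data  ok  residual = ?Str.!Unit.end
[4] ?Str  ok  residual = !Unit.end
[5] !Unit  ok  residual = end
trace exhausted — no violation

NONE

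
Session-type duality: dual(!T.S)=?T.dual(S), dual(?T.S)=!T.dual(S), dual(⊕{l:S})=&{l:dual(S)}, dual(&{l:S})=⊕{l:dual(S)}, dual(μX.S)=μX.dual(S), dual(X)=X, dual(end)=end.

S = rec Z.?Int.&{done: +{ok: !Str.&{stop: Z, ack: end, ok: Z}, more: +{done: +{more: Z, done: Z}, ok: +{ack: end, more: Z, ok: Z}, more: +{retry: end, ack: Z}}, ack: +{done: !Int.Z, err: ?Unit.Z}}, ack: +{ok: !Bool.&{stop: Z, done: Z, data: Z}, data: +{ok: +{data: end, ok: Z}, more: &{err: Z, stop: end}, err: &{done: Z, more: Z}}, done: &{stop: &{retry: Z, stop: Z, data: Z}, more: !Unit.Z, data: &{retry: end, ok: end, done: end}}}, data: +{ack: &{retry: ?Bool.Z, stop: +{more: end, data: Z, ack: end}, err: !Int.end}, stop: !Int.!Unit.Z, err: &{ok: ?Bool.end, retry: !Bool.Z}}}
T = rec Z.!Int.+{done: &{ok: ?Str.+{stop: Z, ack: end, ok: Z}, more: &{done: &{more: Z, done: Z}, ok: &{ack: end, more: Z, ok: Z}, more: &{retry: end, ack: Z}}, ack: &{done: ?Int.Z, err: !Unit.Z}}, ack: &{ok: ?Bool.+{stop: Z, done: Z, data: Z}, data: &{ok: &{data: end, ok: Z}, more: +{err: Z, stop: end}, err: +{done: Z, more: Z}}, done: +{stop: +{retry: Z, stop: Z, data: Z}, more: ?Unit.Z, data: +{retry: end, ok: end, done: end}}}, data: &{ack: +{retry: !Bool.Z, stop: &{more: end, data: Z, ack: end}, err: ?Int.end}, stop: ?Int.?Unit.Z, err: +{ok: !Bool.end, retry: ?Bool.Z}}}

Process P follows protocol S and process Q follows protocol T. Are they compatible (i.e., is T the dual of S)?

rec Z | rec Z  match (rec unchanged)
  ?Int | !Int  match
    &{done,ack,data} | +{done,ack,data}  match labels match
      case done:
        +{ok,more,ack} | &{ok,more,ack}  match labels match
          case ok:
            !Str | ?Str  match
              &{stop,ack,ok} | +{stop,ack,ok}  match labels match
                case stop:
                  Z | Z  match
                case ack:
                  end | end  match
                case ok:
                  Z | Z  match
          case more:
            +{done,ok,more} | &{done,ok,more}  match labels match
              case done:
                +{more,done} | &{more,done}  match labels match
                  case more:
                    Z | Z  match
                  case done:
                    Z | Z  match
              case ok:
                +{ack,more,ok} | &{ack,more,ok}  match labels match
                  case ack:
                    end | end  match
                  case more:
                    Z | Z  match
                  case ok:
                    Z | Z  match
              case more:
                +{retry,ack} | &{retry,ack}  match labels match
                  case retry:
                    end | end  match
                  case ack:
                    Z | Z  match
          case ack:
            +{done,err} | &{done,err}  match labels match
              case done:
                !Int | ?Int  match
                  Z | Z  match
              case err:
                ?Unit | !Unit  match
                  Z | Z  match
      case ack:
        +{ok,data,done} | &{ok,data,done}  match labels match
          case ok:
            !Bool | ?Bool  match
              &{stop,done,data} | +{stop,done,data}  match labels match
                case stop:
                  Z | Z  match
                case done:
                  Z | Z  match
                case data:
                  Z | Z  match
          case data:
            +{ok,more,err} | &{ok,more,err}  match labels match
              case ok:
                +{data,ok} | &{data,ok}  match labels match
                  case data:
                    end | end  match
                  case ok:
                    Z | Z  match
              case more:
                &{err,stop} | +{err,stop}  match labels match
                  case err:
                    Z | Z  match
                  case stop:
                    end | end  match
              case err:
                &{done,more} | +{done,more}  match labels match
                  case done:
                    Z | Z  match
                  case more:
                    Z | Z  match
          case done:
            &{stop,more,data} | +{stop,more,data}  match labels match
              case stop:
                &{retry,stop,data} | +{retry,stop,data}  match labels match
                  case retry:
                    Z | Z  match
                  case stop:
                    Z | Z  match
                  case data:
                    Z | Z  match
              case more:
                !Unit | ?Unit  match
                  Z | Z  match
              case data:
                &{retry,ok,done} | +{retry,ok,done}  match labels match
                  case retry:
                    end | end  match
                  case ok:
                    end | end  match
                  case done:
                    end | end  match
      case data:
        +{ack,stop,err} | &{ack,stop,err}  match labels match
          case ack:
            &{retry,stop,err} | +{retry,stop,err}  match labels match
              case retry:
                ?Bool | !Bool  match
                  Z | Z  match
              case stop:
                +{more,data,ack} | &{more,data,ack}  match labels match
                  case more:
                    end | end  match
                  case data:
                    Z | Z  match
                  case ack:
                    end | end  match
              case err:
                !Int | ?Int  match
                  end | end  match
          case stop:
            !Int | ?Int  match
              !Unit | ?Unit  match
                Z | Z  match
          case err:
            &{ok,retry} | +{ok,retry}  match labels match
              case ok:
                ?Bool | !Bool  match
                  end | end  match
              case retry:
                !Bool | ?Bool  match
                  Z | Z  match

YES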